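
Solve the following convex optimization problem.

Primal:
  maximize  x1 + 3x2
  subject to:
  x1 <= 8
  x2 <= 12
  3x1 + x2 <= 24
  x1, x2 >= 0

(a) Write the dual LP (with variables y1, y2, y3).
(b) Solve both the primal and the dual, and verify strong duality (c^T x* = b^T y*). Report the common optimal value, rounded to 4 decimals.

The standard primal-dual pair for 'max c^T x s.t. A x <= b, x >= 0' is:
  Dual:  min b^T y  s.t.  A^T y >= c,  y >= 0.

So the dual LP is:
  minimize  8y1 + 12y2 + 24y3
  subject to:
    y1 + 3y3 >= 1
    y2 + y3 >= 3
    y1, y2, y3 >= 0

Solving the primal: x* = (4, 12).
  primal value c^T x* = 40.
Solving the dual: y* = (0, 2.6667, 0.3333).
  dual value b^T y* = 40.
Strong duality: c^T x* = b^T y*. Confirmed.

40


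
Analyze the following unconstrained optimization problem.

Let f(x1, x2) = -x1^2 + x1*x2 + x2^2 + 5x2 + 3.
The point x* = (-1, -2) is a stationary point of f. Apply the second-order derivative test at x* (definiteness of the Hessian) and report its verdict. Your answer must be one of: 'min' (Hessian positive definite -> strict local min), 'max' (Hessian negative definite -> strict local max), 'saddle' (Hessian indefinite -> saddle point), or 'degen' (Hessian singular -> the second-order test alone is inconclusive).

Compute the Hessian H = grad^2 f:
  H = [[-2, 1], [1, 2]]
Verify stationarity: grad f(x*) = H x* + g = (0, 0).
Eigenvalues of H: -2.2361, 2.2361.
Eigenvalues have mixed signs, so H is indefinite -> x* is a saddle point.

saddle


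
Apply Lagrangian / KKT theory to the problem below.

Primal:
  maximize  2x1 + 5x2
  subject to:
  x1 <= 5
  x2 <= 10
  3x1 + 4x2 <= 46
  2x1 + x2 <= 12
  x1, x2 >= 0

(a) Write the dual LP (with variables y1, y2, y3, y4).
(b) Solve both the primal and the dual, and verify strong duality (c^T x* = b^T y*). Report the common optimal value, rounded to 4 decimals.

The standard primal-dual pair for 'max c^T x s.t. A x <= b, x >= 0' is:
  Dual:  min b^T y  s.t.  A^T y >= c,  y >= 0.

So the dual LP is:
  minimize  5y1 + 10y2 + 46y3 + 12y4
  subject to:
    y1 + 3y3 + 2y4 >= 2
    y2 + 4y3 + y4 >= 5
    y1, y2, y3, y4 >= 0

Solving the primal: x* = (1, 10).
  primal value c^T x* = 52.
Solving the dual: y* = (0, 4, 0, 1).
  dual value b^T y* = 52.
Strong duality: c^T x* = b^T y*. Confirmed.

52


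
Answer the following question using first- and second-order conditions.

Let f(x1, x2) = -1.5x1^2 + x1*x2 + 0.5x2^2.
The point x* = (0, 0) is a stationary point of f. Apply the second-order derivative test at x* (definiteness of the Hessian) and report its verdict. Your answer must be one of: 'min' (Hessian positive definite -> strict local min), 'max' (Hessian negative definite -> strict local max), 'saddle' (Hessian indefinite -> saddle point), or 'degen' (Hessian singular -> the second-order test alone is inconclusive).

Compute the Hessian H = grad^2 f:
  H = [[-3, 1], [1, 1]]
Verify stationarity: grad f(x*) = H x* + g = (0, 0).
Eigenvalues of H: -3.2361, 1.2361.
Eigenvalues have mixed signs, so H is indefinite -> x* is a saddle point.

saddle


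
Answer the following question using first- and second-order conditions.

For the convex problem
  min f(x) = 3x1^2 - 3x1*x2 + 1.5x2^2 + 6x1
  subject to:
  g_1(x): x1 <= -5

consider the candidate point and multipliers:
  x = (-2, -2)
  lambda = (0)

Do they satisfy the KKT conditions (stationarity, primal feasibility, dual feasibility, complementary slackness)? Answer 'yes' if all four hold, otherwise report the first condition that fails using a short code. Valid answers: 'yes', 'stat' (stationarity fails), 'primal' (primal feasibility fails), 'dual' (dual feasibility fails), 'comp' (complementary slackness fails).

Gradient of f: grad f(x) = Q x + c = (0, 0)
Constraint values g_i(x) = a_i^T x - b_i:
  g_1((-2, -2)) = 3
Stationarity residual: grad f(x) + sum_i lambda_i a_i = (0, 0)
  -> stationarity OK
Primal feasibility (all g_i <= 0): FAILS
Dual feasibility (all lambda_i >= 0): OK
Complementary slackness (lambda_i * g_i(x) = 0 for all i): OK

Verdict: the first failing condition is primal_feasibility -> primal.

primal


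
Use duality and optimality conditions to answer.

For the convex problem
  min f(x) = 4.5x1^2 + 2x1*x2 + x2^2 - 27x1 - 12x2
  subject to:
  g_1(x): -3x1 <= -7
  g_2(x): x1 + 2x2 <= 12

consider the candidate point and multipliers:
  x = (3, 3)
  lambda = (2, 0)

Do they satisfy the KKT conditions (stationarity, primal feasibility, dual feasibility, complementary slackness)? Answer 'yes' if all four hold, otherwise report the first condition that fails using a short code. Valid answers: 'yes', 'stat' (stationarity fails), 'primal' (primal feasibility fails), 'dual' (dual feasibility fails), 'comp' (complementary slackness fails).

Gradient of f: grad f(x) = Q x + c = (6, 0)
Constraint values g_i(x) = a_i^T x - b_i:
  g_1((3, 3)) = -2
  g_2((3, 3)) = -3
Stationarity residual: grad f(x) + sum_i lambda_i a_i = (0, 0)
  -> stationarity OK
Primal feasibility (all g_i <= 0): OK
Dual feasibility (all lambda_i >= 0): OK
Complementary slackness (lambda_i * g_i(x) = 0 for all i): FAILS

Verdict: the first failing condition is complementary_slackness -> comp.

comp


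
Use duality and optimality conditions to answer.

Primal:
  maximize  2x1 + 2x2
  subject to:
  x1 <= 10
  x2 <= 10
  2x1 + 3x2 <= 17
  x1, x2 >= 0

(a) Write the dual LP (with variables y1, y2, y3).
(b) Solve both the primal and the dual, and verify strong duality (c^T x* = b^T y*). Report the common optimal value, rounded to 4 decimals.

The standard primal-dual pair for 'max c^T x s.t. A x <= b, x >= 0' is:
  Dual:  min b^T y  s.t.  A^T y >= c,  y >= 0.

So the dual LP is:
  minimize  10y1 + 10y2 + 17y3
  subject to:
    y1 + 2y3 >= 2
    y2 + 3y3 >= 2
    y1, y2, y3 >= 0

Solving the primal: x* = (8.5, 0).
  primal value c^T x* = 17.
Solving the dual: y* = (0, 0, 1).
  dual value b^T y* = 17.
Strong duality: c^T x* = b^T y*. Confirmed.

17


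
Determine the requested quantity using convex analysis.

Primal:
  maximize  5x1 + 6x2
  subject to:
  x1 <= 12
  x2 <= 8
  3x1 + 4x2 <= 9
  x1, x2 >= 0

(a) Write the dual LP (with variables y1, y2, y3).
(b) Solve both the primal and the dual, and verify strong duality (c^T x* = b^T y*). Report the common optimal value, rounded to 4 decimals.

The standard primal-dual pair for 'max c^T x s.t. A x <= b, x >= 0' is:
  Dual:  min b^T y  s.t.  A^T y >= c,  y >= 0.

So the dual LP is:
  minimize  12y1 + 8y2 + 9y3
  subject to:
    y1 + 3y3 >= 5
    y2 + 4y3 >= 6
    y1, y2, y3 >= 0

Solving the primal: x* = (3, 0).
  primal value c^T x* = 15.
Solving the dual: y* = (0, 0, 1.6667).
  dual value b^T y* = 15.
Strong duality: c^T x* = b^T y*. Confirmed.

15


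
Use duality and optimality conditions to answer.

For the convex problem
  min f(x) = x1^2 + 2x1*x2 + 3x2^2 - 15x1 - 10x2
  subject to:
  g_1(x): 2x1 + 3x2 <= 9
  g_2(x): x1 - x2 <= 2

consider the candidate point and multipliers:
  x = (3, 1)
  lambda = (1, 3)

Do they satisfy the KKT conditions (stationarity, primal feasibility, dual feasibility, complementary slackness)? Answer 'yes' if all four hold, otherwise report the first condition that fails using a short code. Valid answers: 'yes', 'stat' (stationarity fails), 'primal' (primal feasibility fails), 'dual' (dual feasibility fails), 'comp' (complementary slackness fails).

Gradient of f: grad f(x) = Q x + c = (-7, 2)
Constraint values g_i(x) = a_i^T x - b_i:
  g_1((3, 1)) = 0
  g_2((3, 1)) = 0
Stationarity residual: grad f(x) + sum_i lambda_i a_i = (-2, 2)
  -> stationarity FAILS
Primal feasibility (all g_i <= 0): OK
Dual feasibility (all lambda_i >= 0): OK
Complementary slackness (lambda_i * g_i(x) = 0 for all i): OK

Verdict: the first failing condition is stationarity -> stat.

stat


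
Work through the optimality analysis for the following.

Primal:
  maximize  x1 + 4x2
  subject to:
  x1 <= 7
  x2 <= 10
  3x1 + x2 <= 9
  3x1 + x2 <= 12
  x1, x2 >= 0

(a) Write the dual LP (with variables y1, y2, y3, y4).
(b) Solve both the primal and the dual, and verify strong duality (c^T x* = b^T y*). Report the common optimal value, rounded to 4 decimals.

The standard primal-dual pair for 'max c^T x s.t. A x <= b, x >= 0' is:
  Dual:  min b^T y  s.t.  A^T y >= c,  y >= 0.

So the dual LP is:
  minimize  7y1 + 10y2 + 9y3 + 12y4
  subject to:
    y1 + 3y3 + 3y4 >= 1
    y2 + y3 + y4 >= 4
    y1, y2, y3, y4 >= 0

Solving the primal: x* = (0, 9).
  primal value c^T x* = 36.
Solving the dual: y* = (0, 0, 4, 0).
  dual value b^T y* = 36.
Strong duality: c^T x* = b^T y*. Confirmed.

36


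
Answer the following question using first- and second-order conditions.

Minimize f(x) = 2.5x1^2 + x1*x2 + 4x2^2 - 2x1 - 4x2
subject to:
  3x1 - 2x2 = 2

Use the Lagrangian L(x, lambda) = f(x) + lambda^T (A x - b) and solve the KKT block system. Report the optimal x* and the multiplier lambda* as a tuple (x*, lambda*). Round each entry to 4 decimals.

Form the Lagrangian:
  L(x, lambda) = (1/2) x^T Q x + c^T x + lambda^T (A x - b)
Stationarity (grad_x L = 0): Q x + c + A^T lambda = 0.
Primal feasibility: A x = b.

This gives the KKT block system:
  [ Q   A^T ] [ x     ]   [-c ]
  [ A    0  ] [ lambda ] = [ b ]

Solving the linear system:
  x*      = (0.8077, 0.2115)
  lambda* = (-0.75)
  f(x*)   = -0.4808

x* = (0.8077, 0.2115), lambda* = (-0.75)


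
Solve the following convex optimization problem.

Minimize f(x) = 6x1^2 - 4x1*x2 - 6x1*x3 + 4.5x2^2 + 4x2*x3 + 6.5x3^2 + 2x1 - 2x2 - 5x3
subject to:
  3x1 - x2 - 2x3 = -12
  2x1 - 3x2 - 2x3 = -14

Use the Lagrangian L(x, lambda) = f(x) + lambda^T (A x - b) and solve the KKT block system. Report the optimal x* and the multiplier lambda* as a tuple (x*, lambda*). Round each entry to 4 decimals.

Form the Lagrangian:
  L(x, lambda) = (1/2) x^T Q x + c^T x + lambda^T (A x - b)
Stationarity (grad_x L = 0): Q x + c + A^T lambda = 0.
Primal feasibility: A x = b.

This gives the KKT block system:
  [ Q   A^T ] [ x     ]   [-c ]
  [ A    0  ] [ lambda ] = [ b ]

Solving the linear system:
  x*      = (-2.4574, 2.2287, 1.1996)
  lambda* = (9.3472, 7.7796)
  f(x*)   = 102.8555

x* = (-2.4574, 2.2287, 1.1996), lambda* = (9.3472, 7.7796)


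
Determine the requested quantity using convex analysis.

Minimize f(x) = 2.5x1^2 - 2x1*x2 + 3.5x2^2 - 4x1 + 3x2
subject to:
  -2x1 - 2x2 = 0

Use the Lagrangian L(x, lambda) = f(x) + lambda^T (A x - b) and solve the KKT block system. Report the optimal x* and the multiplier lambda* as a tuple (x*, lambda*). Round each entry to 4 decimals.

Form the Lagrangian:
  L(x, lambda) = (1/2) x^T Q x + c^T x + lambda^T (A x - b)
Stationarity (grad_x L = 0): Q x + c + A^T lambda = 0.
Primal feasibility: A x = b.

This gives the KKT block system:
  [ Q   A^T ] [ x     ]   [-c ]
  [ A    0  ] [ lambda ] = [ b ]

Solving the linear system:
  x*      = (0.4375, -0.4375)
  lambda* = (-0.4688)
  f(x*)   = -1.5312

x* = (0.4375, -0.4375), lambda* = (-0.4688)


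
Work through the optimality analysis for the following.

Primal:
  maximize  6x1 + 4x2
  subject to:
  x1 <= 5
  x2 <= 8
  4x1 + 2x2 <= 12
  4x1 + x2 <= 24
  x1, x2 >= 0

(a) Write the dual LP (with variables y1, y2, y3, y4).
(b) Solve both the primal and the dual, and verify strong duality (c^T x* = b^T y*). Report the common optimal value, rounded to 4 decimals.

The standard primal-dual pair for 'max c^T x s.t. A x <= b, x >= 0' is:
  Dual:  min b^T y  s.t.  A^T y >= c,  y >= 0.

So the dual LP is:
  minimize  5y1 + 8y2 + 12y3 + 24y4
  subject to:
    y1 + 4y3 + 4y4 >= 6
    y2 + 2y3 + y4 >= 4
    y1, y2, y3, y4 >= 0

Solving the primal: x* = (0, 6).
  primal value c^T x* = 24.
Solving the dual: y* = (0, 0, 2, 0).
  dual value b^T y* = 24.
Strong duality: c^T x* = b^T y*. Confirmed.

24


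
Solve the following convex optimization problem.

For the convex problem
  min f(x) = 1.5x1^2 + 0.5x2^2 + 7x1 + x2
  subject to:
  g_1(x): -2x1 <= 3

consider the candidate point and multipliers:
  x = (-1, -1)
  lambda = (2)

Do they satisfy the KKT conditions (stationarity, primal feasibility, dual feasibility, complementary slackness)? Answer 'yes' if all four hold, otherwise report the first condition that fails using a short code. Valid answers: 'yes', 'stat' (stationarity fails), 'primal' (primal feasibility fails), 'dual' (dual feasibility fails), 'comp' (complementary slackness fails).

Gradient of f: grad f(x) = Q x + c = (4, 0)
Constraint values g_i(x) = a_i^T x - b_i:
  g_1((-1, -1)) = -1
Stationarity residual: grad f(x) + sum_i lambda_i a_i = (0, 0)
  -> stationarity OK
Primal feasibility (all g_i <= 0): OK
Dual feasibility (all lambda_i >= 0): OK
Complementary slackness (lambda_i * g_i(x) = 0 for all i): FAILS

Verdict: the first failing condition is complementary_slackness -> comp.

comp


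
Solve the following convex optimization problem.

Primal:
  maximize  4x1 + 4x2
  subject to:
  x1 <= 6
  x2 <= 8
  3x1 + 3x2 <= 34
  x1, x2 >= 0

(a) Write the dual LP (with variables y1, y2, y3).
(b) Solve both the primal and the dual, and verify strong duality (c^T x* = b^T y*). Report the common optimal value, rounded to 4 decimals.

The standard primal-dual pair for 'max c^T x s.t. A x <= b, x >= 0' is:
  Dual:  min b^T y  s.t.  A^T y >= c,  y >= 0.

So the dual LP is:
  minimize  6y1 + 8y2 + 34y3
  subject to:
    y1 + 3y3 >= 4
    y2 + 3y3 >= 4
    y1, y2, y3 >= 0

Solving the primal: x* = (3.3333, 8).
  primal value c^T x* = 45.3333.
Solving the dual: y* = (0, 0, 1.3333).
  dual value b^T y* = 45.3333.
Strong duality: c^T x* = b^T y*. Confirmed.

45.3333


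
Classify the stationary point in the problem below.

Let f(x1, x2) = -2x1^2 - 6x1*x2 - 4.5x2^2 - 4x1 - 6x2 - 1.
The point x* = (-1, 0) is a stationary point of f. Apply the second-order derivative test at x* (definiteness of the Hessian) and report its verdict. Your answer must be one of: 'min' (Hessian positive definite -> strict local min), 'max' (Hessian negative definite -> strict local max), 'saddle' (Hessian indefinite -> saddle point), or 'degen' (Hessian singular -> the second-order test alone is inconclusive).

Compute the Hessian H = grad^2 f:
  H = [[-4, -6], [-6, -9]]
Verify stationarity: grad f(x*) = H x* + g = (0, 0).
Eigenvalues of H: -13, 0.
H has a zero eigenvalue (singular; negative semidefinite but not definite), so H is neither positive definite, negative definite, nor indefinite. The second-order test alone is inconclusive -> degen.
(Indeed, f is constant along the null direction of H through x*, so x* is not a strict local extremum.)

degen


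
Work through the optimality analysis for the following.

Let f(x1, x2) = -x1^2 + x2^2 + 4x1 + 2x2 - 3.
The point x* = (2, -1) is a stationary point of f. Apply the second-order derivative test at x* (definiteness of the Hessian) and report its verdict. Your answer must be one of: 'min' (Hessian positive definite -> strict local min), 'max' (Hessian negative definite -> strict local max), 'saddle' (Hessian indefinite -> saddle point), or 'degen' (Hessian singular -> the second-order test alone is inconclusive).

Compute the Hessian H = grad^2 f:
  H = [[-2, 0], [0, 2]]
Verify stationarity: grad f(x*) = H x* + g = (0, 0).
Eigenvalues of H: -2, 2.
Eigenvalues have mixed signs, so H is indefinite -> x* is a saddle point.

saddle


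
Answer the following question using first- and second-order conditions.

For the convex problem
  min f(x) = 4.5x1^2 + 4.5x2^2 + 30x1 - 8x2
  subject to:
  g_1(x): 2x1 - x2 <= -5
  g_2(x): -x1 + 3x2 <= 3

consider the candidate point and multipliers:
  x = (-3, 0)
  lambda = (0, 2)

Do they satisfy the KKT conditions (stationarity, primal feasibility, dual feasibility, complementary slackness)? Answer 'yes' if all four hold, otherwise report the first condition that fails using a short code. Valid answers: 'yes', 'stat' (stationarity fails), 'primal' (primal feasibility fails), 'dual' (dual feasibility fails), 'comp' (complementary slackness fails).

Gradient of f: grad f(x) = Q x + c = (3, -8)
Constraint values g_i(x) = a_i^T x - b_i:
  g_1((-3, 0)) = -1
  g_2((-3, 0)) = 0
Stationarity residual: grad f(x) + sum_i lambda_i a_i = (1, -2)
  -> stationarity FAILS
Primal feasibility (all g_i <= 0): OK
Dual feasibility (all lambda_i >= 0): OK
Complementary slackness (lambda_i * g_i(x) = 0 for all i): OK

Verdict: the first failing condition is stationarity -> stat.

stat


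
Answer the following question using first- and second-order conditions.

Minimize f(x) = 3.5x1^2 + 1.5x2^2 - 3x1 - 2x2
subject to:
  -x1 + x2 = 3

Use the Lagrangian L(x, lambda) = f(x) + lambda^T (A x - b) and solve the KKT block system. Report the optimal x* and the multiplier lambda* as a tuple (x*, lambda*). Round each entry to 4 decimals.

Form the Lagrangian:
  L(x, lambda) = (1/2) x^T Q x + c^T x + lambda^T (A x - b)
Stationarity (grad_x L = 0): Q x + c + A^T lambda = 0.
Primal feasibility: A x = b.

This gives the KKT block system:
  [ Q   A^T ] [ x     ]   [-c ]
  [ A    0  ] [ lambda ] = [ b ]

Solving the linear system:
  x*      = (-0.4, 2.6)
  lambda* = (-5.8)
  f(x*)   = 6.7

x* = (-0.4, 2.6), lambda* = (-5.8)


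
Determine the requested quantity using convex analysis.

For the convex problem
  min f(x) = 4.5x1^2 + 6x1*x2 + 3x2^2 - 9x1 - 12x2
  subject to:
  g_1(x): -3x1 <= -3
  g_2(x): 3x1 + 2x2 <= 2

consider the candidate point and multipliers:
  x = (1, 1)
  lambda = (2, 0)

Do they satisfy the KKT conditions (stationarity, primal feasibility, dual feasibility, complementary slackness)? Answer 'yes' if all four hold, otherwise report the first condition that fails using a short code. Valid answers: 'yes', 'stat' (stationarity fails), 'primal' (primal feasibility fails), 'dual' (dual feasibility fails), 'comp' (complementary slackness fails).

Gradient of f: grad f(x) = Q x + c = (6, 0)
Constraint values g_i(x) = a_i^T x - b_i:
  g_1((1, 1)) = 0
  g_2((1, 1)) = 3
Stationarity residual: grad f(x) + sum_i lambda_i a_i = (0, 0)
  -> stationarity OK
Primal feasibility (all g_i <= 0): FAILS
Dual feasibility (all lambda_i >= 0): OK
Complementary slackness (lambda_i * g_i(x) = 0 for all i): OK

Verdict: the first failing condition is primal_feasibility -> primal.

primal


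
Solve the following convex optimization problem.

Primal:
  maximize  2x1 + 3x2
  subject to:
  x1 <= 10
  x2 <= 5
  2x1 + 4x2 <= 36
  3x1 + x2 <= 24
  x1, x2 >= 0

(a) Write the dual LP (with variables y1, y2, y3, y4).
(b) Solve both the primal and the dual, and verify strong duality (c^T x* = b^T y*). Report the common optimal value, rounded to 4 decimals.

The standard primal-dual pair for 'max c^T x s.t. A x <= b, x >= 0' is:
  Dual:  min b^T y  s.t.  A^T y >= c,  y >= 0.

So the dual LP is:
  minimize  10y1 + 5y2 + 36y3 + 24y4
  subject to:
    y1 + 2y3 + 3y4 >= 2
    y2 + 4y3 + y4 >= 3
    y1, y2, y3, y4 >= 0

Solving the primal: x* = (6.3333, 5).
  primal value c^T x* = 27.6667.
Solving the dual: y* = (0, 2.3333, 0, 0.6667).
  dual value b^T y* = 27.6667.
Strong duality: c^T x* = b^T y*. Confirmed.

27.6667


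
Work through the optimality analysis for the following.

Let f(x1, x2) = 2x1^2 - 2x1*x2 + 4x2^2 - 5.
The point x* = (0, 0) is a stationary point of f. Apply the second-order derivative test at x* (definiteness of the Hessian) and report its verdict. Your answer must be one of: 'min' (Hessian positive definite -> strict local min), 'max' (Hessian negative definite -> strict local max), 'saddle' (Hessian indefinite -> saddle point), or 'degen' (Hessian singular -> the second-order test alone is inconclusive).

Compute the Hessian H = grad^2 f:
  H = [[4, -2], [-2, 8]]
Verify stationarity: grad f(x*) = H x* + g = (0, 0).
Eigenvalues of H: 3.1716, 8.8284.
Both eigenvalues > 0, so H is positive definite -> x* is a strict local min.

min


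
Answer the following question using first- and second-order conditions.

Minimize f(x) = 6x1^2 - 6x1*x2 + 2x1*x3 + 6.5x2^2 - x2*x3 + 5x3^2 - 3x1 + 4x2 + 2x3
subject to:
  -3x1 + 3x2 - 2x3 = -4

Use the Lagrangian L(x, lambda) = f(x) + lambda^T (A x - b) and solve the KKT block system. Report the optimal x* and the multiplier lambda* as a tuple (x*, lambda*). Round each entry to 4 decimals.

Form the Lagrangian:
  L(x, lambda) = (1/2) x^T Q x + c^T x + lambda^T (A x - b)
Stationarity (grad_x L = 0): Q x + c + A^T lambda = 0.
Primal feasibility: A x = b.

This gives the KKT block system:
  [ Q   A^T ] [ x     ]   [-c ]
  [ A    0  ] [ lambda ] = [ b ]

Solving the linear system:
  x*      = (0.571, -0.6552, 0.1606)
  lambda* = (2.7016)
  f(x*)   = 3.3969

x* = (0.571, -0.6552, 0.1606), lambda* = (2.7016)


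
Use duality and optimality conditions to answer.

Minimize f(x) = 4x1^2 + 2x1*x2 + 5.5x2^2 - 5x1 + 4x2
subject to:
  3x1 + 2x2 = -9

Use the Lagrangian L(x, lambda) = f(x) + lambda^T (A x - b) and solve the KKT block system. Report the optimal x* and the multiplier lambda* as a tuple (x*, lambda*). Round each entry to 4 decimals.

Form the Lagrangian:
  L(x, lambda) = (1/2) x^T Q x + c^T x + lambda^T (A x - b)
Stationarity (grad_x L = 0): Q x + c + A^T lambda = 0.
Primal feasibility: A x = b.

This gives the KKT block system:
  [ Q   A^T ] [ x     ]   [-c ]
  [ A    0  ] [ lambda ] = [ b ]

Solving the linear system:
  x*      = (-2.028, -1.4579)
  lambda* = (8.0467)
  f(x*)   = 38.3645

x* = (-2.028, -1.4579), lambda* = (8.0467)


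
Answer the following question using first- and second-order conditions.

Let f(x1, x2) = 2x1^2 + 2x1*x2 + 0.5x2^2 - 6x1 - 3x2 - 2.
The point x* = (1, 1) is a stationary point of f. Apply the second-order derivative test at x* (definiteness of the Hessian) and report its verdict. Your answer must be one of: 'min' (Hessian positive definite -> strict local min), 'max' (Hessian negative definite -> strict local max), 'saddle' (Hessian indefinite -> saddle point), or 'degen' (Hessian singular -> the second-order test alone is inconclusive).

Compute the Hessian H = grad^2 f:
  H = [[4, 2], [2, 1]]
Verify stationarity: grad f(x*) = H x* + g = (0, 0).
Eigenvalues of H: 0, 5.
H has a zero eigenvalue (singular; positive semidefinite but not definite), so H is neither positive definite, negative definite, nor indefinite. The second-order test alone is inconclusive -> degen.
(Indeed, f is constant along the null direction of H through x*, so x* is not a strict local extremum.)

degen


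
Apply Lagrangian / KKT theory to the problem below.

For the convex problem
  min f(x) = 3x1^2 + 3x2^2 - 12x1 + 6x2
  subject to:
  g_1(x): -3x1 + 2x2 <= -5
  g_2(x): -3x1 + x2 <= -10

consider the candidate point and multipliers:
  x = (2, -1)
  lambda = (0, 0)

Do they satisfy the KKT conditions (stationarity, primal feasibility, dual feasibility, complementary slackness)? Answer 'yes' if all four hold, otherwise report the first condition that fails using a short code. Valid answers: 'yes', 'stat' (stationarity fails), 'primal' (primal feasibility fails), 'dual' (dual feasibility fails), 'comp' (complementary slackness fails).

Gradient of f: grad f(x) = Q x + c = (0, 0)
Constraint values g_i(x) = a_i^T x - b_i:
  g_1((2, -1)) = -3
  g_2((2, -1)) = 3
Stationarity residual: grad f(x) + sum_i lambda_i a_i = (0, 0)
  -> stationarity OK
Primal feasibility (all g_i <= 0): FAILS
Dual feasibility (all lambda_i >= 0): OK
Complementary slackness (lambda_i * g_i(x) = 0 for all i): OK

Verdict: the first failing condition is primal_feasibility -> primal.

primal


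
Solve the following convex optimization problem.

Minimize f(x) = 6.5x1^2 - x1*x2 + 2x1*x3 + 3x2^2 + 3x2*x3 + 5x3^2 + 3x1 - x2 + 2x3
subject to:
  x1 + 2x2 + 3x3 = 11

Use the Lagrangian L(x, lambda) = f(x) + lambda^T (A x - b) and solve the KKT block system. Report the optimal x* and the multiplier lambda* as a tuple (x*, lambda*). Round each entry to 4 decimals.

Form the Lagrangian:
  L(x, lambda) = (1/2) x^T Q x + c^T x + lambda^T (A x - b)
Stationarity (grad_x L = 0): Q x + c + A^T lambda = 0.
Primal feasibility: A x = b.

This gives the KKT block system:
  [ Q   A^T ] [ x     ]   [-c ]
  [ A    0  ] [ lambda ] = [ b ]

Solving the linear system:
  x*      = (0.4192, 2.5205, 1.8466)
  lambda* = (-9.6219)
  f(x*)   = 54.1356

x* = (0.4192, 2.5205, 1.8466), lambda* = (-9.6219)


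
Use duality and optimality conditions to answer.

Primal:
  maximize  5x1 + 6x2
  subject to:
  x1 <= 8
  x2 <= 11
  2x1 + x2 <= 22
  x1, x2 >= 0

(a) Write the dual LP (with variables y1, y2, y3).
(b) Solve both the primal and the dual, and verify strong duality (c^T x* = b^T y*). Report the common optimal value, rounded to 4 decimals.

The standard primal-dual pair for 'max c^T x s.t. A x <= b, x >= 0' is:
  Dual:  min b^T y  s.t.  A^T y >= c,  y >= 0.

So the dual LP is:
  minimize  8y1 + 11y2 + 22y3
  subject to:
    y1 + 2y3 >= 5
    y2 + y3 >= 6
    y1, y2, y3 >= 0

Solving the primal: x* = (5.5, 11).
  primal value c^T x* = 93.5.
Solving the dual: y* = (0, 3.5, 2.5).
  dual value b^T y* = 93.5.
Strong duality: c^T x* = b^T y*. Confirmed.

93.5


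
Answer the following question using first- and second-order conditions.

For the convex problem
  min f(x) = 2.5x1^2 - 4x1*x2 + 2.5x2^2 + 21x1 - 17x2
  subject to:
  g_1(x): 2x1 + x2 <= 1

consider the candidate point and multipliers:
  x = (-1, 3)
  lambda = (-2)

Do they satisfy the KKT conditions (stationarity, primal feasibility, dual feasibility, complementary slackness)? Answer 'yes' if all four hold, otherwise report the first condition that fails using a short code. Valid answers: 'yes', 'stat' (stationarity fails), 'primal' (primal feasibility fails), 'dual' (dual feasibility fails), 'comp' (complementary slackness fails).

Gradient of f: grad f(x) = Q x + c = (4, 2)
Constraint values g_i(x) = a_i^T x - b_i:
  g_1((-1, 3)) = 0
Stationarity residual: grad f(x) + sum_i lambda_i a_i = (0, 0)
  -> stationarity OK
Primal feasibility (all g_i <= 0): OK
Dual feasibility (all lambda_i >= 0): FAILS
Complementary slackness (lambda_i * g_i(x) = 0 for all i): OK

Verdict: the first failing condition is dual_feasibility -> dual.

dual


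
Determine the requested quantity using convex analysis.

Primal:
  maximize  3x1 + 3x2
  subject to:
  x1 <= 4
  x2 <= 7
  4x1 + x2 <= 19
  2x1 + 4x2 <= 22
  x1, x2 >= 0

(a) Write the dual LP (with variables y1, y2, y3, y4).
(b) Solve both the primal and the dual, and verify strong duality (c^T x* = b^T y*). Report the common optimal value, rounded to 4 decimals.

The standard primal-dual pair for 'max c^T x s.t. A x <= b, x >= 0' is:
  Dual:  min b^T y  s.t.  A^T y >= c,  y >= 0.

So the dual LP is:
  minimize  4y1 + 7y2 + 19y3 + 22y4
  subject to:
    y1 + 4y3 + 2y4 >= 3
    y2 + y3 + 4y4 >= 3
    y1, y2, y3, y4 >= 0

Solving the primal: x* = (3.8571, 3.5714).
  primal value c^T x* = 22.2857.
Solving the dual: y* = (0, 0, 0.4286, 0.6429).
  dual value b^T y* = 22.2857.
Strong duality: c^T x* = b^T y*. Confirmed.

22.2857


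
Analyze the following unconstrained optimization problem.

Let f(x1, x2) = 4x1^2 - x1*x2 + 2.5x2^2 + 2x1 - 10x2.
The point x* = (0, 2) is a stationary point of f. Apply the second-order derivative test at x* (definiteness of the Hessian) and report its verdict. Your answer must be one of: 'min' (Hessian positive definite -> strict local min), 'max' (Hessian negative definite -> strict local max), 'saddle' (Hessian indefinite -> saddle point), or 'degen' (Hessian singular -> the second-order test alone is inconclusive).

Compute the Hessian H = grad^2 f:
  H = [[8, -1], [-1, 5]]
Verify stationarity: grad f(x*) = H x* + g = (0, 0).
Eigenvalues of H: 4.6972, 8.3028.
Both eigenvalues > 0, so H is positive definite -> x* is a strict local min.

min


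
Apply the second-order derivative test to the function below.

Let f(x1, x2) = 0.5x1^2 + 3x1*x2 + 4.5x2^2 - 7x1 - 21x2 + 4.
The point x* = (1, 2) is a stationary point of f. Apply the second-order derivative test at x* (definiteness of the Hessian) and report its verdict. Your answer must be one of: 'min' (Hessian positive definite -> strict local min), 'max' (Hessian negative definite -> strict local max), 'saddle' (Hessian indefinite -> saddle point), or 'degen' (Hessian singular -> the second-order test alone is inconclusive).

Compute the Hessian H = grad^2 f:
  H = [[1, 3], [3, 9]]
Verify stationarity: grad f(x*) = H x* + g = (0, 0).
Eigenvalues of H: 0, 10.
H has a zero eigenvalue (singular; positive semidefinite but not definite), so H is neither positive definite, negative definite, nor indefinite. The second-order test alone is inconclusive -> degen.
(Indeed, f is constant along the null direction of H through x*, so x* is not a strict local extremum.)

degen


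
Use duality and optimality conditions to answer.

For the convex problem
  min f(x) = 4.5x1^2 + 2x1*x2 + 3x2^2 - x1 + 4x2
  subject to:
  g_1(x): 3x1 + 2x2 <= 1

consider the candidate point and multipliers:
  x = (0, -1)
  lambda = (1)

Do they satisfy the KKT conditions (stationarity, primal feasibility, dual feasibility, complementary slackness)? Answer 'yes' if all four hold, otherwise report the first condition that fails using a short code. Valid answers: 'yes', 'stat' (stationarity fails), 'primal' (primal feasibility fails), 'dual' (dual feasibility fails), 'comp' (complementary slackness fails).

Gradient of f: grad f(x) = Q x + c = (-3, -2)
Constraint values g_i(x) = a_i^T x - b_i:
  g_1((0, -1)) = -3
Stationarity residual: grad f(x) + sum_i lambda_i a_i = (0, 0)
  -> stationarity OK
Primal feasibility (all g_i <= 0): OK
Dual feasibility (all lambda_i >= 0): OK
Complementary slackness (lambda_i * g_i(x) = 0 for all i): FAILS

Verdict: the first failing condition is complementary_slackness -> comp.

comp


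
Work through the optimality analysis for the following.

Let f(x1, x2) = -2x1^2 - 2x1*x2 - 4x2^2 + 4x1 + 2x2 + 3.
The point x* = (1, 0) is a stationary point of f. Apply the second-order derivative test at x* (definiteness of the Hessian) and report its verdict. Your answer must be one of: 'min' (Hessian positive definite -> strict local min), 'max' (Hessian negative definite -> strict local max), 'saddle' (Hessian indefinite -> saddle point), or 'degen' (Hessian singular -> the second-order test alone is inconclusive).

Compute the Hessian H = grad^2 f:
  H = [[-4, -2], [-2, -8]]
Verify stationarity: grad f(x*) = H x* + g = (0, 0).
Eigenvalues of H: -8.8284, -3.1716.
Both eigenvalues < 0, so H is negative definite -> x* is a strict local max.

max


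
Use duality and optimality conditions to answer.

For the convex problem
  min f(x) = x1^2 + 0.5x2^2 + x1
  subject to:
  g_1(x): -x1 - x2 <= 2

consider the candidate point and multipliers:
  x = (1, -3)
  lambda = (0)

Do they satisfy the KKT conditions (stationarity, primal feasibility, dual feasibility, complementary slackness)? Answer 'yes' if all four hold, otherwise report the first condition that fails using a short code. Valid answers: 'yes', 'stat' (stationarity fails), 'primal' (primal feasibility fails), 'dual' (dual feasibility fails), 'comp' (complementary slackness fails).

Gradient of f: grad f(x) = Q x + c = (3, -3)
Constraint values g_i(x) = a_i^T x - b_i:
  g_1((1, -3)) = 0
Stationarity residual: grad f(x) + sum_i lambda_i a_i = (3, -3)
  -> stationarity FAILS
Primal feasibility (all g_i <= 0): OK
Dual feasibility (all lambda_i >= 0): OK
Complementary slackness (lambda_i * g_i(x) = 0 for all i): OK

Verdict: the first failing condition is stationarity -> stat.

stat


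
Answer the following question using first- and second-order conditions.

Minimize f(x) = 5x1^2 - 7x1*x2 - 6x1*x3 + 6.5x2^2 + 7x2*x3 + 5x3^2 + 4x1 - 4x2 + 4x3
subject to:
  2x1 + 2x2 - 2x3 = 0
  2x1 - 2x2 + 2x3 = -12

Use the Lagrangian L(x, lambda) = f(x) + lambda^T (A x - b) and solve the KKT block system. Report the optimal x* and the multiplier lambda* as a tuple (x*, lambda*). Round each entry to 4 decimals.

Form the Lagrangian:
  L(x, lambda) = (1/2) x^T Q x + c^T x + lambda^T (A x - b)
Stationarity (grad_x L = 0): Q x + c + A^T lambda = 0.
Primal feasibility: A x = b.

This gives the KKT block system:
  [ Q   A^T ] [ x     ]   [-c ]
  [ A    0  ] [ lambda ] = [ b ]

Solving the linear system:
  x*      = (-3, 0.3243, -2.6757)
  lambda* = (2.4324, 3.6757)
  f(x*)   = 10.0541

x* = (-3, 0.3243, -2.6757), lambda* = (2.4324, 3.6757)


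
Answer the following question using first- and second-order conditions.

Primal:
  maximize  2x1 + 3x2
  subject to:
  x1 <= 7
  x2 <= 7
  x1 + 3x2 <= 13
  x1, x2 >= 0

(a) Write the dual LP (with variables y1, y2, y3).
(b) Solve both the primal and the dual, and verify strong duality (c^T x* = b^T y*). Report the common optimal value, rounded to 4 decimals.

The standard primal-dual pair for 'max c^T x s.t. A x <= b, x >= 0' is:
  Dual:  min b^T y  s.t.  A^T y >= c,  y >= 0.

So the dual LP is:
  minimize  7y1 + 7y2 + 13y3
  subject to:
    y1 + y3 >= 2
    y2 + 3y3 >= 3
    y1, y2, y3 >= 0

Solving the primal: x* = (7, 2).
  primal value c^T x* = 20.
Solving the dual: y* = (1, 0, 1).
  dual value b^T y* = 20.
Strong duality: c^T x* = b^T y*. Confirmed.

20


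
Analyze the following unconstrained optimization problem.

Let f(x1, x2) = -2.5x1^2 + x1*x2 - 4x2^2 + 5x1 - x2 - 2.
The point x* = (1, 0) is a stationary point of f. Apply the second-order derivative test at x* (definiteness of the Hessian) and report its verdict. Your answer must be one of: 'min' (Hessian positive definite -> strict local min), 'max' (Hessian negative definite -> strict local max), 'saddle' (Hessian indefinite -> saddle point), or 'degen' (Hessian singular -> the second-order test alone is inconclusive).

Compute the Hessian H = grad^2 f:
  H = [[-5, 1], [1, -8]]
Verify stationarity: grad f(x*) = H x* + g = (0, 0).
Eigenvalues of H: -8.3028, -4.6972.
Both eigenvalues < 0, so H is negative definite -> x* is a strict local max.

max


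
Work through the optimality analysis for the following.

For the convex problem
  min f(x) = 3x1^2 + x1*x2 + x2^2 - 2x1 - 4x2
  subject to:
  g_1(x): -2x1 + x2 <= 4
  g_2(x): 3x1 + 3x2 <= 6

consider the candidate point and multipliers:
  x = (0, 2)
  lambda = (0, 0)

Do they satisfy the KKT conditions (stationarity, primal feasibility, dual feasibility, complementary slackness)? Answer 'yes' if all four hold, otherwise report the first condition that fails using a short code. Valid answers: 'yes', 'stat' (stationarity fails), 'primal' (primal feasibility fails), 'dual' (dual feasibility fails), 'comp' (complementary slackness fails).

Gradient of f: grad f(x) = Q x + c = (0, 0)
Constraint values g_i(x) = a_i^T x - b_i:
  g_1((0, 2)) = -2
  g_2((0, 2)) = 0
Stationarity residual: grad f(x) + sum_i lambda_i a_i = (0, 0)
  -> stationarity OK
Primal feasibility (all g_i <= 0): OK
Dual feasibility (all lambda_i >= 0): OK
Complementary slackness (lambda_i * g_i(x) = 0 for all i): OK

Verdict: yes, KKT holds.

yes


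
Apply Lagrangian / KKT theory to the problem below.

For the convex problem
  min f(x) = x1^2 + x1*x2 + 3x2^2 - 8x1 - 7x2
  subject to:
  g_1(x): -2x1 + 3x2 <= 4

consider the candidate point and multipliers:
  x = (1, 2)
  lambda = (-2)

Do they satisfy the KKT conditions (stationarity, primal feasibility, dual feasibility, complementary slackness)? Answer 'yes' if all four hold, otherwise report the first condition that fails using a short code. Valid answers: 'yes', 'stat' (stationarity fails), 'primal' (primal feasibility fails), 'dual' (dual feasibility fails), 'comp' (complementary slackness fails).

Gradient of f: grad f(x) = Q x + c = (-4, 6)
Constraint values g_i(x) = a_i^T x - b_i:
  g_1((1, 2)) = 0
Stationarity residual: grad f(x) + sum_i lambda_i a_i = (0, 0)
  -> stationarity OK
Primal feasibility (all g_i <= 0): OK
Dual feasibility (all lambda_i >= 0): FAILS
Complementary slackness (lambda_i * g_i(x) = 0 for all i): OK

Verdict: the first failing condition is dual_feasibility -> dual.

dual


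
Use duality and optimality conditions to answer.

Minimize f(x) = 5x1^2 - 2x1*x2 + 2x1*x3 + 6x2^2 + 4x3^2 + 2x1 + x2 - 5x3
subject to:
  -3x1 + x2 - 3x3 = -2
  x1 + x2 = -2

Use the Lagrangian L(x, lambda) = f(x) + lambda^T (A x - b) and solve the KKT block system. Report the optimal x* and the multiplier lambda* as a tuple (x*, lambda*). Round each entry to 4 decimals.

Form the Lagrangian:
  L(x, lambda) = (1/2) x^T Q x + c^T x + lambda^T (A x - b)
Stationarity (grad_x L = 0): Q x + c + A^T lambda = 0.
Primal feasibility: A x = b.

This gives the KKT block system:
  [ Q   A^T ] [ x     ]   [-c ]
  [ A    0  ] [ lambda ] = [ b ]

Solving the linear system:
  x*      = (-1.0223, -0.9777, 1.3631)
  lambda* = (1.2866, 7.4013)
  f(x*)   = 3.7691

x* = (-1.0223, -0.9777, 1.3631), lambda* = (1.2866, 7.4013)


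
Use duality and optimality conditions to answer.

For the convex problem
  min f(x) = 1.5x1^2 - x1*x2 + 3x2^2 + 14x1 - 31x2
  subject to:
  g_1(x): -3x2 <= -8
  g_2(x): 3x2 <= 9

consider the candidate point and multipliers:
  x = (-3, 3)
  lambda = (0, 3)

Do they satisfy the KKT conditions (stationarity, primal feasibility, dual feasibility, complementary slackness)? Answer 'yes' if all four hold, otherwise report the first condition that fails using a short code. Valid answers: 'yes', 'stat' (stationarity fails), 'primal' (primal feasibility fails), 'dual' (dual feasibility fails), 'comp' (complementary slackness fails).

Gradient of f: grad f(x) = Q x + c = (2, -10)
Constraint values g_i(x) = a_i^T x - b_i:
  g_1((-3, 3)) = -1
  g_2((-3, 3)) = 0
Stationarity residual: grad f(x) + sum_i lambda_i a_i = (2, -1)
  -> stationarity FAILS
Primal feasibility (all g_i <= 0): OK
Dual feasibility (all lambda_i >= 0): OK
Complementary slackness (lambda_i * g_i(x) = 0 for all i): OK

Verdict: the first failing condition is stationarity -> stat.

stat


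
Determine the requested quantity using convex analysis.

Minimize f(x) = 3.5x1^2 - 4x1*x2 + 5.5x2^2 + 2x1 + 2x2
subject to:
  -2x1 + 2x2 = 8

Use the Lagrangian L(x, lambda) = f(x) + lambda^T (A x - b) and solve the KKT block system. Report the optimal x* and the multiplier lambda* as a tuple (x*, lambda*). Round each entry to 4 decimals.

Form the Lagrangian:
  L(x, lambda) = (1/2) x^T Q x + c^T x + lambda^T (A x - b)
Stationarity (grad_x L = 0): Q x + c + A^T lambda = 0.
Primal feasibility: A x = b.

This gives the KKT block system:
  [ Q   A^T ] [ x     ]   [-c ]
  [ A    0  ] [ lambda ] = [ b ]

Solving the linear system:
  x*      = (-3.2, 0.8)
  lambda* = (-11.8)
  f(x*)   = 44.8

x* = (-3.2, 0.8), lambda* = (-11.8)


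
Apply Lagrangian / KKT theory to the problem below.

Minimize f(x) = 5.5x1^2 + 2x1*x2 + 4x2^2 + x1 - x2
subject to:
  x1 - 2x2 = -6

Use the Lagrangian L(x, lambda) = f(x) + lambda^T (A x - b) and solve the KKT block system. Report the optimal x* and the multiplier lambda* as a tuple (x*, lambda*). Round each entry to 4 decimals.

Form the Lagrangian:
  L(x, lambda) = (1/2) x^T Q x + c^T x + lambda^T (A x - b)
Stationarity (grad_x L = 0): Q x + c + A^T lambda = 0.
Primal feasibility: A x = b.

This gives the KKT block system:
  [ Q   A^T ] [ x     ]   [-c ]
  [ A    0  ] [ lambda ] = [ b ]

Solving the linear system:
  x*      = (-1.2333, 2.3833)
  lambda* = (7.8)
  f(x*)   = 21.5917

x* = (-1.2333, 2.3833), lambda* = (7.8)


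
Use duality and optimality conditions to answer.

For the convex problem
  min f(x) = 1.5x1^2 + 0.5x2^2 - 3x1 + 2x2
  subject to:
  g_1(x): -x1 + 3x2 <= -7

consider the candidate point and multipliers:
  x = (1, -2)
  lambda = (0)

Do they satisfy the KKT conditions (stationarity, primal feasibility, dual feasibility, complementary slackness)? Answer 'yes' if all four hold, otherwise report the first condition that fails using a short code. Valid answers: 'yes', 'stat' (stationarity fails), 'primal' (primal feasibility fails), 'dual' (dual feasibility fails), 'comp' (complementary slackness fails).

Gradient of f: grad f(x) = Q x + c = (0, 0)
Constraint values g_i(x) = a_i^T x - b_i:
  g_1((1, -2)) = 0
Stationarity residual: grad f(x) + sum_i lambda_i a_i = (0, 0)
  -> stationarity OK
Primal feasibility (all g_i <= 0): OK
Dual feasibility (all lambda_i >= 0): OK
Complementary slackness (lambda_i * g_i(x) = 0 for all i): OK

Verdict: yes, KKT holds.

yes


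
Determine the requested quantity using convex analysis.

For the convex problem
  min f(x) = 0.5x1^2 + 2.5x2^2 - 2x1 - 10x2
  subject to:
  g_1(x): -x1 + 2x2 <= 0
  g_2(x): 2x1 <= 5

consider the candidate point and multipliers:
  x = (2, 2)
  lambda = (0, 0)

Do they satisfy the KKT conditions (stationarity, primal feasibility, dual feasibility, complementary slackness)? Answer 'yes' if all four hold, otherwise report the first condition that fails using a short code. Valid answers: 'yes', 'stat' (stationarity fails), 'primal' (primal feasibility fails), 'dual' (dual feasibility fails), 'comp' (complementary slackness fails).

Gradient of f: grad f(x) = Q x + c = (0, 0)
Constraint values g_i(x) = a_i^T x - b_i:
  g_1((2, 2)) = 2
  g_2((2, 2)) = -1
Stationarity residual: grad f(x) + sum_i lambda_i a_i = (0, 0)
  -> stationarity OK
Primal feasibility (all g_i <= 0): FAILS
Dual feasibility (all lambda_i >= 0): OK
Complementary slackness (lambda_i * g_i(x) = 0 for all i): OK

Verdict: the first failing condition is primal_feasibility -> primal.

primal
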